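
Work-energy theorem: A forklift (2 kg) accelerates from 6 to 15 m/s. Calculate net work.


Given: m = 2 kg, v0 = 6 m/s, v = 15 m/s
Using W = (1/2)*m*(v^2 - v0^2)
v^2 = 15^2 = 225
v0^2 = 6^2 = 36
v^2 - v0^2 = 225 - 36 = 189
W = (1/2)*2*189 = 189 J

189 J


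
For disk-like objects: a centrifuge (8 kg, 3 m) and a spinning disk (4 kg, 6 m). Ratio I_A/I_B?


Given: M1=8 kg, R1=3 m, M2=4 kg, R2=6 m
For a disk: I = (1/2)*M*R^2, so I_A/I_B = (M1*R1^2)/(M2*R2^2)
M1*R1^2 = 8*9 = 72
M2*R2^2 = 4*36 = 144
I_A/I_B = 72/144 = 1/2

1/2


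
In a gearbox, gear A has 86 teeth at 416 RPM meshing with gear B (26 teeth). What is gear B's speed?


Given: N1 = 86 teeth, w1 = 416 RPM, N2 = 26 teeth
Using N1*w1 = N2*w2
w2 = N1*w1 / N2
w2 = 86*416 / 26
w2 = 35776 / 26
w2 = 1376 RPM

1376 RPM


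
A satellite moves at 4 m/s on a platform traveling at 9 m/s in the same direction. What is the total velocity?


Given: object velocity = 4 m/s, platform velocity = 9 m/s (same direction)
Using classical velocity addition: v_total = v_object + v_platform
v_total = 4 + 9
v_total = 13 m/s

13 m/s


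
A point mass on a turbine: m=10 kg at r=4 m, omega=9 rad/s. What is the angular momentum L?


Given: m = 10 kg, r = 4 m, omega = 9 rad/s
For a point mass: I = m*r^2
I = 10*4^2 = 10*16 = 160
L = I*omega = 160*9
L = 1440 kg*m^2/s

1440 kg*m^2/s


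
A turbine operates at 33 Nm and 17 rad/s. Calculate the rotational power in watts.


Given: tau = 33 Nm, omega = 17 rad/s
Using P = tau * omega
P = 33 * 17
P = 561 W

561 W


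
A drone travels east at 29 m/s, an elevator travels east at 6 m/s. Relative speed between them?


Given: v_A = 29 m/s east, v_B = 6 m/s east
Both move in the same direction; relative speed = |v_A - v_B|
|29 - 6| = |23|
= 23 m/s

23 m/s


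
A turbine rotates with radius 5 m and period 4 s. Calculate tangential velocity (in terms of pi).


Given: radius r = 5 m, period T = 4 s
Using v = 2*pi*r / T
v = 2*pi*5 / 4
v = 10*pi / 4
v = 5/2*pi m/s

5/2*pi m/s


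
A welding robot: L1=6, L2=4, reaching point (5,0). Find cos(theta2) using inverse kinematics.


Given: L1 = 6, L2 = 4, target (x, y) = (5, 0)
Using cos(theta2) = (x^2 + y^2 - L1^2 - L2^2) / (2*L1*L2)
x^2 + y^2 = 5^2 + 0 = 25
L1^2 + L2^2 = 36 + 16 = 52
Numerator = 25 - 52 = -27
Denominator = 2*6*4 = 48
cos(theta2) = -27/48 = -9/16

-9/16


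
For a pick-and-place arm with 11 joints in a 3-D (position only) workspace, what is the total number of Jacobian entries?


Given: task space dimension = 3, joints = 11
Jacobian is a 3 x 11 matrix
Total entries = rows * columns
Total = 3 * 11
Total = 33

33


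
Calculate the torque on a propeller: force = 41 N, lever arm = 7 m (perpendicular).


Given: F = 41 N, r = 7 m, angle = 90 deg (perpendicular)
Using tau = F * r * sin(90)
sin(90) = 1
tau = 41 * 7 * 1
tau = 287 Nm

287 Nm


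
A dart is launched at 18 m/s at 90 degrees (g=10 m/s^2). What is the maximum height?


Given: v0 = 18 m/s, theta = 90 deg, g = 10 m/s^2
sin^2(90) = 1
Using H = v0^2 * sin^2(theta) / (2*g)
H = 18^2 * 1 / (2*10)
H = 324 * 1 / 20
H = 324 / 20
H = 81/5 m

81/5 m


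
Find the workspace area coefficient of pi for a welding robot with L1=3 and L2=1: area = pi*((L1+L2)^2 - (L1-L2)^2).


Given: L1 = 3, L2 = 1
(L1+L2)^2 = (4)^2 = 16
(L1-L2)^2 = (2)^2 = 4
Difference = 16 - 4 = 12
This equals 4*L1*L2 = 4*3*1 = 12
Workspace area = 12*pi

12


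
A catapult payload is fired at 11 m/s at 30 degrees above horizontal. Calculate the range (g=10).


Given: v0 = 11 m/s, theta = 30 deg, g = 10 m/s^2
sin(2*30) = sin(60) = sqrt(3)/2
Using R = v0^2 * sin(2*theta) / g
R = 11^2 * (sqrt(3)/2) / 10
R = 121 * sqrt(3) / 20
R = 121/20*sqrt(3) m

121/20*sqrt(3) m


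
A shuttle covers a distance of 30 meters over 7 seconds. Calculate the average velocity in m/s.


Given: distance d = 30 m, time t = 7 s
Using v = d / t
v = 30 / 7
v = 30/7 m/s

30/7 m/s


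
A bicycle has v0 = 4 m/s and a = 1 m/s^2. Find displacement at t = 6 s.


Given: v0 = 4 m/s, a = 1 m/s^2, t = 6 s
Using s = v0*t + (1/2)*a*t^2
s = 4*6 + (1/2)*1*6^2
s = 24 + (1/2)*36
s = 24 + 18
s = 42

42 m


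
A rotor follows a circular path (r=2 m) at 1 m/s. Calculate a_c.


Given: v = 1 m/s, r = 2 m
Using a_c = v^2 / r
a_c = 1^2 / 2
a_c = 1 / 2
a_c = 1/2 m/s^2

1/2 m/s^2


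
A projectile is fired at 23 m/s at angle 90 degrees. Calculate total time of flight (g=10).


Given: v0 = 23 m/s, theta = 90 deg, g = 10 m/s^2
sin(90) = 1
Using T = 2*v0*sin(theta) / g
T = 2*23*1 / 10
T = 46 / 10
T = 23/5 s

23/5 s


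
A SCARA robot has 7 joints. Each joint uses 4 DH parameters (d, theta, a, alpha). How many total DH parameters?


Given: 7 joints, 4 DH parameters per joint (d, theta, a, alpha)
Total DH parameters = number_of_joints * 4
Total = 7 * 4
Total = 28

28


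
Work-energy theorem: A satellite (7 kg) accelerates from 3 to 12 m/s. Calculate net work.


Given: m = 7 kg, v0 = 3 m/s, v = 12 m/s
Using W = (1/2)*m*(v^2 - v0^2)
v^2 = 12^2 = 144
v0^2 = 3^2 = 9
v^2 - v0^2 = 144 - 9 = 135
W = (1/2)*7*135 = 945/2 J

945/2 J


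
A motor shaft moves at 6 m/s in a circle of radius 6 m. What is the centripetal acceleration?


Given: v = 6 m/s, r = 6 m
Using a_c = v^2 / r
a_c = 6^2 / 6
a_c = 36 / 6
a_c = 6 m/s^2

6 m/s^2


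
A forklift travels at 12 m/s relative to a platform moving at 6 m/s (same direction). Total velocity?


Given: object velocity = 12 m/s, platform velocity = 6 m/s (same direction)
Using classical velocity addition: v_total = v_object + v_platform
v_total = 12 + 6
v_total = 18 m/s

18 m/s


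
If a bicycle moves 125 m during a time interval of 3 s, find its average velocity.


Given: distance d = 125 m, time t = 3 s
Using v = d / t
v = 125 / 3
v = 125/3 m/s

125/3 m/s


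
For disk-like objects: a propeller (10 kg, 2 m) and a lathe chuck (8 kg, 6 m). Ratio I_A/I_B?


Given: M1=10 kg, R1=2 m, M2=8 kg, R2=6 m
For a disk: I = (1/2)*M*R^2, so I_A/I_B = (M1*R1^2)/(M2*R2^2)
M1*R1^2 = 10*4 = 40
M2*R2^2 = 8*36 = 288
I_A/I_B = 40/288 = 5/36

5/36


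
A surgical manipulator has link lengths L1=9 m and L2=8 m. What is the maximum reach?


Given: L1 = 9 m, L2 = 8 m
For a 2-link planar arm, max reach = L1 + L2 (fully extended)
Max reach = 9 + 8
Max reach = 17 m

17 m


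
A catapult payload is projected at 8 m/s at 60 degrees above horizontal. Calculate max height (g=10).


Given: v0 = 8 m/s, theta = 60 deg, g = 10 m/s^2
sin^2(60) = 3/4
Using H = v0^2 * sin^2(theta) / (2*g)
H = 8^2 * 3/4 / (2*10)
H = 64 * 3/4 / 20
H = 48 / 20
H = 12/5 m

12/5 m


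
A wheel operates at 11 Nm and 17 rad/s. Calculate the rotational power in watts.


Given: tau = 11 Nm, omega = 17 rad/s
Using P = tau * omega
P = 11 * 17
P = 187 W

187 W


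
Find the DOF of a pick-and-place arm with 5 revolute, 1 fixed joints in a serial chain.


Given: serial robot with 5 revolute, 1 fixed joints
DOF contribution per joint type: revolute=1, prismatic=1, spherical=3, fixed=0
DOF = 5*1 + 1*0
DOF = 5

5


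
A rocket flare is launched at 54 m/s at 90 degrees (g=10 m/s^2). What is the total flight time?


Given: v0 = 54 m/s, theta = 90 deg, g = 10 m/s^2
sin(90) = 1
Using T = 2*v0*sin(theta) / g
T = 2*54*1 / 10
T = 108 / 10
T = 54/5 s

54/5 s


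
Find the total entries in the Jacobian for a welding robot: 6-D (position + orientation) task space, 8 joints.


Given: task space dimension = 6, joints = 8
Jacobian is a 6 x 8 matrix
Total entries = rows * columns
Total = 6 * 8
Total = 48

48


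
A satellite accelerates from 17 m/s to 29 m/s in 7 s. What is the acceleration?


Given: initial velocity v0 = 17 m/s, final velocity v = 29 m/s, time t = 7 s
Using a = (v - v0) / t
a = (29 - 17) / 7
a = 12 / 7
a = 12/7 m/s^2

12/7 m/s^2


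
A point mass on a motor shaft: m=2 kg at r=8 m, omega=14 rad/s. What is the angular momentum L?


Given: m = 2 kg, r = 8 m, omega = 14 rad/s
For a point mass: I = m*r^2
I = 2*8^2 = 2*64 = 128
L = I*omega = 128*14
L = 1792 kg*m^2/s

1792 kg*m^2/s


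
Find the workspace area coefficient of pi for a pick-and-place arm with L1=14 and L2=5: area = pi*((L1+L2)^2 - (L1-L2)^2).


Given: L1 = 14, L2 = 5
(L1+L2)^2 = (19)^2 = 361
(L1-L2)^2 = (9)^2 = 81
Difference = 361 - 81 = 280
This equals 4*L1*L2 = 4*14*5 = 280
Workspace area = 280*pi

280


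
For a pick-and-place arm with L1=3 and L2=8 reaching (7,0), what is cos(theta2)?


Given: L1 = 3, L2 = 8, target (x, y) = (7, 0)
Using cos(theta2) = (x^2 + y^2 - L1^2 - L2^2) / (2*L1*L2)
x^2 + y^2 = 7^2 + 0 = 49
L1^2 + L2^2 = 9 + 64 = 73
Numerator = 49 - 73 = -24
Denominator = 2*3*8 = 48
cos(theta2) = -24/48 = -1/2

-1/2


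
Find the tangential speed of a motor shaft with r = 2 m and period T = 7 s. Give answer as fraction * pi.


Given: radius r = 2 m, period T = 7 s
Using v = 2*pi*r / T
v = 2*pi*2 / 7
v = 4*pi / 7
v = 4/7*pi m/s

4/7*pi m/s


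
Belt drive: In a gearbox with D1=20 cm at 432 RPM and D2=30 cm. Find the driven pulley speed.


Given: D1 = 20 cm, w1 = 432 RPM, D2 = 30 cm
Using D1*w1 = D2*w2
w2 = D1*w1 / D2
w2 = 20*432 / 30
w2 = 8640 / 30
w2 = 288 RPM

288 RPM


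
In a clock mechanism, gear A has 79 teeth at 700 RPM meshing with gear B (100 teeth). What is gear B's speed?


Given: N1 = 79 teeth, w1 = 700 RPM, N2 = 100 teeth
Using N1*w1 = N2*w2
w2 = N1*w1 / N2
w2 = 79*700 / 100
w2 = 55300 / 100
w2 = 553 RPM

553 RPM


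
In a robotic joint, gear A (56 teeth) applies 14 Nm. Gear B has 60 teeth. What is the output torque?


Given: N1 = 56, N2 = 60, T1 = 14 Nm
Using T2/T1 = N2/N1
T2 = T1 * N2 / N1
T2 = 14 * 60 / 56
T2 = 840 / 56
T2 = 15 Nm

15 Nm


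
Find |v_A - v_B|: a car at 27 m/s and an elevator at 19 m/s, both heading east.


Given: v_A = 27 m/s east, v_B = 19 m/s east
Both move in the same direction; relative speed = |v_A - v_B|
|27 - 19| = |8|
= 8 m/s

8 m/s


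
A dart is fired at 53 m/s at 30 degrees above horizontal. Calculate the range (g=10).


Given: v0 = 53 m/s, theta = 30 deg, g = 10 m/s^2
sin(2*30) = sin(60) = sqrt(3)/2
Using R = v0^2 * sin(2*theta) / g
R = 53^2 * (sqrt(3)/2) / 10
R = 2809 * sqrt(3) / 20
R = 2809/20*sqrt(3) m

2809/20*sqrt(3) m


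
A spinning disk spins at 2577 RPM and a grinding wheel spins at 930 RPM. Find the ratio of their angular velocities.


Given: RPM_A = 2577, RPM_B = 930
omega = 2*pi*RPM/60, so omega_A/omega_B = RPM_A / RPM_B
omega_A/omega_B = 2577 / 930
omega_A/omega_B = 859/310

859/310


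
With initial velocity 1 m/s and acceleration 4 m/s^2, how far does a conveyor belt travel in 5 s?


Given: v0 = 1 m/s, a = 4 m/s^2, t = 5 s
Using s = v0*t + (1/2)*a*t^2
s = 1*5 + (1/2)*4*5^2
s = 5 + (1/2)*100
s = 5 + 50
s = 55

55 m


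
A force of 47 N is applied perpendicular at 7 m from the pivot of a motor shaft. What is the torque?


Given: F = 47 N, r = 7 m, angle = 90 deg (perpendicular)
Using tau = F * r * sin(90)
sin(90) = 1
tau = 47 * 7 * 1
tau = 329 Nm

329 Nm


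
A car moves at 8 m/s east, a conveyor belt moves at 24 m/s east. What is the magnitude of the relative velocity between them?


Given: v_A = 8 m/s east, v_B = 24 m/s east
Both move in the same direction; relative speed = |v_A - v_B|
|8 - 24| = |-16|
= 16 m/s

16 m/s


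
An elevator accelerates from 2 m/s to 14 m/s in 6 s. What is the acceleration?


Given: initial velocity v0 = 2 m/s, final velocity v = 14 m/s, time t = 6 s
Using a = (v - v0) / t
a = (14 - 2) / 6
a = 12 / 6
a = 2 m/s^2

2 m/s^2


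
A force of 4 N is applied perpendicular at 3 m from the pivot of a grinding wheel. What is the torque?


Given: F = 4 N, r = 3 m, angle = 90 deg (perpendicular)
Using tau = F * r * sin(90)
sin(90) = 1
tau = 4 * 3 * 1
tau = 12 Nm

12 Nm


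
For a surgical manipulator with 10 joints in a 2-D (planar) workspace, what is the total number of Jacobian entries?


Given: task space dimension = 2, joints = 10
Jacobian is a 2 x 10 matrix
Total entries = rows * columns
Total = 2 * 10
Total = 20

20


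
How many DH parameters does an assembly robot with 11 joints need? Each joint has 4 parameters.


Given: 11 joints, 4 DH parameters per joint (d, theta, a, alpha)
Total DH parameters = number_of_joints * 4
Total = 11 * 4
Total = 44

44


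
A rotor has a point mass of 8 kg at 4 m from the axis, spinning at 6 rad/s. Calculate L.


Given: m = 8 kg, r = 4 m, omega = 6 rad/s
For a point mass: I = m*r^2
I = 8*4^2 = 8*16 = 128
L = I*omega = 128*6
L = 768 kg*m^2/s

768 kg*m^2/s


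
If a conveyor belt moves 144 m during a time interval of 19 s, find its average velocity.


Given: distance d = 144 m, time t = 19 s
Using v = d / t
v = 144 / 19
v = 144/19 m/s

144/19 m/s


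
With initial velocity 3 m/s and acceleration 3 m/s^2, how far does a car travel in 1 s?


Given: v0 = 3 m/s, a = 3 m/s^2, t = 1 s
Using s = v0*t + (1/2)*a*t^2
s = 3*1 + (1/2)*3*1^2
s = 3 + (1/2)*3
s = 3 + 3/2
s = 9/2

9/2 m


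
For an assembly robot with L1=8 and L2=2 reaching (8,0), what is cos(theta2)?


Given: L1 = 8, L2 = 2, target (x, y) = (8, 0)
Using cos(theta2) = (x^2 + y^2 - L1^2 - L2^2) / (2*L1*L2)
x^2 + y^2 = 8^2 + 0 = 64
L1^2 + L2^2 = 64 + 4 = 68
Numerator = 64 - 68 = -4
Denominator = 2*8*2 = 32
cos(theta2) = -4/32 = -1/8

-1/8


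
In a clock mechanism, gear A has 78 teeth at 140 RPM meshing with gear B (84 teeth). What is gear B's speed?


Given: N1 = 78 teeth, w1 = 140 RPM, N2 = 84 teeth
Using N1*w1 = N2*w2
w2 = N1*w1 / N2
w2 = 78*140 / 84
w2 = 10920 / 84
w2 = 130 RPM

130 RPM


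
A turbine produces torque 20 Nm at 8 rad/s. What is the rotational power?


Given: tau = 20 Nm, omega = 8 rad/s
Using P = tau * omega
P = 20 * 8
P = 160 W

160 W


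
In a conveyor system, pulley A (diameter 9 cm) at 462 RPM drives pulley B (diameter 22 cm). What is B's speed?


Given: D1 = 9 cm, w1 = 462 RPM, D2 = 22 cm
Using D1*w1 = D2*w2
w2 = D1*w1 / D2
w2 = 9*462 / 22
w2 = 4158 / 22
w2 = 189 RPM

189 RPM


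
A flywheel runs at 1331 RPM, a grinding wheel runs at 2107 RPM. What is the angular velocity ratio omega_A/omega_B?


Given: RPM_A = 1331, RPM_B = 2107
omega = 2*pi*RPM/60, so omega_A/omega_B = RPM_A / RPM_B
omega_A/omega_B = 1331 / 2107
omega_A/omega_B = 1331/2107

1331/2107


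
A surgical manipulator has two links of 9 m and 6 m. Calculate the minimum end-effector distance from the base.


Given: L1 = 9 m, L2 = 6 m
For a 2-link planar arm, min reach = |L1 - L2| (second link folded back)
Min reach = |9 - 6|
Min reach = 3 m

3 m


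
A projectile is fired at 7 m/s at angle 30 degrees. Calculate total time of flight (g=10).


Given: v0 = 7 m/s, theta = 30 deg, g = 10 m/s^2
sin(30) = 1/2
Using T = 2*v0*sin(theta) / g
T = 2*7*1/2 / 10
T = 7 / 10
T = 7/10 s

7/10 s


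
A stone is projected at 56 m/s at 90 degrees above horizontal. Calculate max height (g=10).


Given: v0 = 56 m/s, theta = 90 deg, g = 10 m/s^2
sin^2(90) = 1
Using H = v0^2 * sin^2(theta) / (2*g)
H = 56^2 * 1 / (2*10)
H = 3136 * 1 / 20
H = 3136 / 20
H = 784/5 m

784/5 m


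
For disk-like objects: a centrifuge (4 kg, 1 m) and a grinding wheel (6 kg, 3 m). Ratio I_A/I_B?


Given: M1=4 kg, R1=1 m, M2=6 kg, R2=3 m
For a disk: I = (1/2)*M*R^2, so I_A/I_B = (M1*R1^2)/(M2*R2^2)
M1*R1^2 = 4*1 = 4
M2*R2^2 = 6*9 = 54
I_A/I_B = 4/54 = 2/27

2/27


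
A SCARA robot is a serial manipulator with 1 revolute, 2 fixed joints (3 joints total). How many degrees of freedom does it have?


Given: serial robot with 1 revolute, 2 fixed joints
DOF contribution per joint type: revolute=1, prismatic=1, spherical=3, fixed=0
DOF = 1*1 + 2*0
DOF = 1

1


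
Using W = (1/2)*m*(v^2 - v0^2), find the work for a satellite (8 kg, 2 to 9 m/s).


Given: m = 8 kg, v0 = 2 m/s, v = 9 m/s
Using W = (1/2)*m*(v^2 - v0^2)
v^2 = 9^2 = 81
v0^2 = 2^2 = 4
v^2 - v0^2 = 81 - 4 = 77
W = (1/2)*8*77 = 308 J

308 J


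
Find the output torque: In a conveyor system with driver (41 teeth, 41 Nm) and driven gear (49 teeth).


Given: N1 = 41, N2 = 49, T1 = 41 Nm
Using T2/T1 = N2/N1
T2 = T1 * N2 / N1
T2 = 41 * 49 / 41
T2 = 2009 / 41
T2 = 49 Nm

49 Nm


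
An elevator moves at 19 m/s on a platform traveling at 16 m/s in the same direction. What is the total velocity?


Given: object velocity = 19 m/s, platform velocity = 16 m/s (same direction)
Using classical velocity addition: v_total = v_object + v_platform
v_total = 19 + 16
v_total = 35 m/s

35 m/s


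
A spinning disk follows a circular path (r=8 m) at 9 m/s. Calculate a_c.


Given: v = 9 m/s, r = 8 m
Using a_c = v^2 / r
a_c = 9^2 / 8
a_c = 81 / 8
a_c = 81/8 m/s^2

81/8 m/s^2


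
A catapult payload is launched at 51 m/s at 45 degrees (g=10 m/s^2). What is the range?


Given: v0 = 51 m/s, theta = 45 deg, g = 10 m/s^2
sin(2*45) = sin(90) = 1
Using R = v0^2 * sin(2*theta) / g
R = 51^2 * 1 / 10
R = 2601 / 10
R = 2601/10 m

2601/10 m


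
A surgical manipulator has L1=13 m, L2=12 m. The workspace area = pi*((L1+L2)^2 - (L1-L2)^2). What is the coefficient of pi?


Given: L1 = 13, L2 = 12
(L1+L2)^2 = (25)^2 = 625
(L1-L2)^2 = (1)^2 = 1
Difference = 625 - 1 = 624
This equals 4*L1*L2 = 4*13*12 = 624
Workspace area = 624*pi

624


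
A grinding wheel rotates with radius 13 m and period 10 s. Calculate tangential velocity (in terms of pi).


Given: radius r = 13 m, period T = 10 s
Using v = 2*pi*r / T
v = 2*pi*13 / 10
v = 26*pi / 10
v = 13/5*pi m/s

13/5*pi m/s


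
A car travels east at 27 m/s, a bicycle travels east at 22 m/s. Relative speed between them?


Given: v_A = 27 m/s east, v_B = 22 m/s east
Both move in the same direction; relative speed = |v_A - v_B|
|27 - 22| = |5|
= 5 m/s

5 m/s


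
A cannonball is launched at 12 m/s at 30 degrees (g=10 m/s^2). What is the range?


Given: v0 = 12 m/s, theta = 30 deg, g = 10 m/s^2
sin(2*30) = sin(60) = sqrt(3)/2
Using R = v0^2 * sin(2*theta) / g
R = 12^2 * (sqrt(3)/2) / 10
R = 144 * sqrt(3) / 20
R = 36/5*sqrt(3) m

36/5*sqrt(3) m


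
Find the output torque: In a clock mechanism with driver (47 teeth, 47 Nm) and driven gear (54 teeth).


Given: N1 = 47, N2 = 54, T1 = 47 Nm
Using T2/T1 = N2/N1
T2 = T1 * N2 / N1
T2 = 47 * 54 / 47
T2 = 2538 / 47
T2 = 54 Nm

54 Nm


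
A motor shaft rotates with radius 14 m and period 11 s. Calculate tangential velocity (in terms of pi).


Given: radius r = 14 m, period T = 11 s
Using v = 2*pi*r / T
v = 2*pi*14 / 11
v = 28*pi / 11
v = 28/11*pi m/s

28/11*pi m/s


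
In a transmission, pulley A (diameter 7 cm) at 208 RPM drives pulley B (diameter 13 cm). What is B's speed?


Given: D1 = 7 cm, w1 = 208 RPM, D2 = 13 cm
Using D1*w1 = D2*w2
w2 = D1*w1 / D2
w2 = 7*208 / 13
w2 = 1456 / 13
w2 = 112 RPM

112 RPM


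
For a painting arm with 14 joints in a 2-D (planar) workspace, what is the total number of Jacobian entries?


Given: task space dimension = 2, joints = 14
Jacobian is a 2 x 14 matrix
Total entries = rows * columns
Total = 2 * 14
Total = 28

28


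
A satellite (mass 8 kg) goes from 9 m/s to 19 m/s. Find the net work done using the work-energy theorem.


Given: m = 8 kg, v0 = 9 m/s, v = 19 m/s
Using W = (1/2)*m*(v^2 - v0^2)
v^2 = 19^2 = 361
v0^2 = 9^2 = 81
v^2 - v0^2 = 361 - 81 = 280
W = (1/2)*8*280 = 1120 J

1120 J


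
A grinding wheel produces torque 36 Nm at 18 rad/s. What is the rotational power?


Given: tau = 36 Nm, omega = 18 rad/s
Using P = tau * omega
P = 36 * 18
P = 648 W

648 W


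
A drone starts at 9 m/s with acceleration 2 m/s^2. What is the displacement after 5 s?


Given: v0 = 9 m/s, a = 2 m/s^2, t = 5 s
Using s = v0*t + (1/2)*a*t^2
s = 9*5 + (1/2)*2*5^2
s = 45 + (1/2)*50
s = 45 + 25
s = 70

70 m


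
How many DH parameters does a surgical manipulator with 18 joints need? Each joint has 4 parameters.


Given: 18 joints, 4 DH parameters per joint (d, theta, a, alpha)
Total DH parameters = number_of_joints * 4
Total = 18 * 4
Total = 72

72


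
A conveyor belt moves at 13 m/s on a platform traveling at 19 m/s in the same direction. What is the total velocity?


Given: object velocity = 13 m/s, platform velocity = 19 m/s (same direction)
Using classical velocity addition: v_total = v_object + v_platform
v_total = 13 + 19
v_total = 32 m/s

32 m/s


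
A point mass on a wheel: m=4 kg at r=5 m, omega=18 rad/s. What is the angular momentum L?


Given: m = 4 kg, r = 5 m, omega = 18 rad/s
For a point mass: I = m*r^2
I = 4*5^2 = 4*25 = 100
L = I*omega = 100*18
L = 1800 kg*m^2/s

1800 kg*m^2/s


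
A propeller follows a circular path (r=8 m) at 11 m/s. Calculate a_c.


Given: v = 11 m/s, r = 8 m
Using a_c = v^2 / r
a_c = 11^2 / 8
a_c = 121 / 8
a_c = 121/8 m/s^2

121/8 m/s^2


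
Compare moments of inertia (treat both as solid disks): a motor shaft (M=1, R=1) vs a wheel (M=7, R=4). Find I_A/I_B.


Given: M1=1 kg, R1=1 m, M2=7 kg, R2=4 m
For a disk: I = (1/2)*M*R^2, so I_A/I_B = (M1*R1^2)/(M2*R2^2)
M1*R1^2 = 1*1 = 1
M2*R2^2 = 7*16 = 112
I_A/I_B = 1/112 = 1/112

1/112


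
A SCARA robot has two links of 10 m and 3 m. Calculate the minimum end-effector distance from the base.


Given: L1 = 10 m, L2 = 3 m
For a 2-link planar arm, min reach = |L1 - L2| (second link folded back)
Min reach = |10 - 3|
Min reach = 7 m

7 m


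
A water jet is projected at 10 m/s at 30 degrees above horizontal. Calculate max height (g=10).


Given: v0 = 10 m/s, theta = 30 deg, g = 10 m/s^2
sin^2(30) = 1/4
Using H = v0^2 * sin^2(theta) / (2*g)
H = 10^2 * 1/4 / (2*10)
H = 100 * 1/4 / 20
H = 25 / 20
H = 5/4 m

5/4 m


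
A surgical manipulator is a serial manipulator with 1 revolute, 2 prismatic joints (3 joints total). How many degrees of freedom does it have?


Given: serial robot with 1 revolute, 2 prismatic joints
DOF contribution per joint type: revolute=1, prismatic=1, spherical=3, fixed=0
DOF = 1*1 + 2*1
DOF = 3

3


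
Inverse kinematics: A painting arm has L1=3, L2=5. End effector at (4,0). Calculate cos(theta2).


Given: L1 = 3, L2 = 5, target (x, y) = (4, 0)
Using cos(theta2) = (x^2 + y^2 - L1^2 - L2^2) / (2*L1*L2)
x^2 + y^2 = 4^2 + 0 = 16
L1^2 + L2^2 = 9 + 25 = 34
Numerator = 16 - 34 = -18
Denominator = 2*3*5 = 30
cos(theta2) = -18/30 = -3/5

-3/5


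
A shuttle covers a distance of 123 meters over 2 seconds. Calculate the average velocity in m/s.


Given: distance d = 123 m, time t = 2 s
Using v = d / t
v = 123 / 2
v = 123/2 m/s

123/2 m/s


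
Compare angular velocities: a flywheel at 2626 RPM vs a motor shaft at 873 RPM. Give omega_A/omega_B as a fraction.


Given: RPM_A = 2626, RPM_B = 873
omega = 2*pi*RPM/60, so omega_A/omega_B = RPM_A / RPM_B
omega_A/omega_B = 2626 / 873
omega_A/omega_B = 2626/873

2626/873


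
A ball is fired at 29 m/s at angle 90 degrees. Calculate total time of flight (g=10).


Given: v0 = 29 m/s, theta = 90 deg, g = 10 m/s^2
sin(90) = 1
Using T = 2*v0*sin(theta) / g
T = 2*29*1 / 10
T = 58 / 10
T = 29/5 s

29/5 s


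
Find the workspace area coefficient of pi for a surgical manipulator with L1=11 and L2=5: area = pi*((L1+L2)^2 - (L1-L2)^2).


Given: L1 = 11, L2 = 5
(L1+L2)^2 = (16)^2 = 256
(L1-L2)^2 = (6)^2 = 36
Difference = 256 - 36 = 220
This equals 4*L1*L2 = 4*11*5 = 220
Workspace area = 220*pi

220


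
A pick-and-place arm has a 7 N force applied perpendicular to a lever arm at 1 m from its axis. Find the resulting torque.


Given: F = 7 N, r = 1 m, angle = 90 deg (perpendicular)
Using tau = F * r * sin(90)
sin(90) = 1
tau = 7 * 1 * 1
tau = 7 Nm

7 Nm


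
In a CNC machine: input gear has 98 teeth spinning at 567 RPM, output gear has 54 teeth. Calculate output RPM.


Given: N1 = 98 teeth, w1 = 567 RPM, N2 = 54 teeth
Using N1*w1 = N2*w2
w2 = N1*w1 / N2
w2 = 98*567 / 54
w2 = 55566 / 54
w2 = 1029 RPM

1029 RPM


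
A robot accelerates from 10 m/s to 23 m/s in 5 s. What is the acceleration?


Given: initial velocity v0 = 10 m/s, final velocity v = 23 m/s, time t = 5 s
Using a = (v - v0) / t
a = (23 - 10) / 5
a = 13 / 5
a = 13/5 m/s^2

13/5 m/s^2


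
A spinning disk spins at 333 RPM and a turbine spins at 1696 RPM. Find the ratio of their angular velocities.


Given: RPM_A = 333, RPM_B = 1696
omega = 2*pi*RPM/60, so omega_A/omega_B = RPM_A / RPM_B
omega_A/omega_B = 333 / 1696
omega_A/omega_B = 333/1696

333/1696


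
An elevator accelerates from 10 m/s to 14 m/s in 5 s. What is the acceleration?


Given: initial velocity v0 = 10 m/s, final velocity v = 14 m/s, time t = 5 s
Using a = (v - v0) / t
a = (14 - 10) / 5
a = 4 / 5
a = 4/5 m/s^2

4/5 m/s^2


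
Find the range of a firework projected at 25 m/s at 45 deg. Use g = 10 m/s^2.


Given: v0 = 25 m/s, theta = 45 deg, g = 10 m/s^2
sin(2*45) = sin(90) = 1
Using R = v0^2 * sin(2*theta) / g
R = 25^2 * 1 / 10
R = 625 / 10
R = 125/2 m

125/2 m


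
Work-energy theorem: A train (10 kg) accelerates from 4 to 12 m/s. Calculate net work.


Given: m = 10 kg, v0 = 4 m/s, v = 12 m/s
Using W = (1/2)*m*(v^2 - v0^2)
v^2 = 12^2 = 144
v0^2 = 4^2 = 16
v^2 - v0^2 = 144 - 16 = 128
W = (1/2)*10*128 = 640 J

640 J


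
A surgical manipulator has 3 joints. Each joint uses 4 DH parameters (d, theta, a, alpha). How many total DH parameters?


Given: 3 joints, 4 DH parameters per joint (d, theta, a, alpha)
Total DH parameters = number_of_joints * 4
Total = 3 * 4
Total = 12

12


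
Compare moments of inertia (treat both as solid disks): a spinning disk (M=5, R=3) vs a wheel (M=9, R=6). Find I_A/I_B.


Given: M1=5 kg, R1=3 m, M2=9 kg, R2=6 m
For a disk: I = (1/2)*M*R^2, so I_A/I_B = (M1*R1^2)/(M2*R2^2)
M1*R1^2 = 5*9 = 45
M2*R2^2 = 9*36 = 324
I_A/I_B = 45/324 = 5/36

5/36


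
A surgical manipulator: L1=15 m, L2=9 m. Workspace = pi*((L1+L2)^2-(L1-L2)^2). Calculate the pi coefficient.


Given: L1 = 15, L2 = 9
(L1+L2)^2 = (24)^2 = 576
(L1-L2)^2 = (6)^2 = 36
Difference = 576 - 36 = 540
This equals 4*L1*L2 = 4*15*9 = 540
Workspace area = 540*pi

540


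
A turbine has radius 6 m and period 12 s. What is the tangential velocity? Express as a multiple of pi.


Given: radius r = 6 m, period T = 12 s
Using v = 2*pi*r / T
v = 2*pi*6 / 12
v = 12*pi / 12
v = 1*pi m/s

1*pi m/s


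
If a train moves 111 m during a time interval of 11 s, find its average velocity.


Given: distance d = 111 m, time t = 11 s
Using v = d / t
v = 111 / 11
v = 111/11 m/s

111/11 m/s


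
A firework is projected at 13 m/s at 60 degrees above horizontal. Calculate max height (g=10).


Given: v0 = 13 m/s, theta = 60 deg, g = 10 m/s^2
sin^2(60) = 3/4
Using H = v0^2 * sin^2(theta) / (2*g)
H = 13^2 * 3/4 / (2*10)
H = 169 * 3/4 / 20
H = 507/4 / 20
H = 507/80 m

507/80 m


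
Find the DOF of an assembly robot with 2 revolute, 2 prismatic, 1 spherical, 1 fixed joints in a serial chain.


Given: serial robot with 2 revolute, 2 prismatic, 1 spherical, 1 fixed joints
DOF contribution per joint type: revolute=1, prismatic=1, spherical=3, fixed=0
DOF = 2*1 + 2*1 + 1*3 + 1*0
DOF = 7

7


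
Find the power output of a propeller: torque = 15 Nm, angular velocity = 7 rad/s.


Given: tau = 15 Nm, omega = 7 rad/s
Using P = tau * omega
P = 15 * 7
P = 105 W

105 W


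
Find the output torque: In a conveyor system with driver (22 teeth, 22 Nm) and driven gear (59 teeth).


Given: N1 = 22, N2 = 59, T1 = 22 Nm
Using T2/T1 = N2/N1
T2 = T1 * N2 / N1
T2 = 22 * 59 / 22
T2 = 1298 / 22
T2 = 59 Nm

59 Nm


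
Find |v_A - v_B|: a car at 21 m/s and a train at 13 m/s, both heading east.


Given: v_A = 21 m/s east, v_B = 13 m/s east
Both move in the same direction; relative speed = |v_A - v_B|
|21 - 13| = |8|
= 8 m/s

8 m/s


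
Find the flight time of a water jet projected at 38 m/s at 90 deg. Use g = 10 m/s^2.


Given: v0 = 38 m/s, theta = 90 deg, g = 10 m/s^2
sin(90) = 1
Using T = 2*v0*sin(theta) / g
T = 2*38*1 / 10
T = 76 / 10
T = 38/5 s

38/5 s


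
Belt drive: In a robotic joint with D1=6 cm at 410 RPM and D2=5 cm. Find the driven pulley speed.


Given: D1 = 6 cm, w1 = 410 RPM, D2 = 5 cm
Using D1*w1 = D2*w2
w2 = D1*w1 / D2
w2 = 6*410 / 5
w2 = 2460 / 5
w2 = 492 RPM

492 RPM


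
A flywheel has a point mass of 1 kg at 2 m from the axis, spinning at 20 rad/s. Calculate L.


Given: m = 1 kg, r = 2 m, omega = 20 rad/s
For a point mass: I = m*r^2
I = 1*2^2 = 1*4 = 4
L = I*omega = 4*20
L = 80 kg*m^2/s

80 kg*m^2/s


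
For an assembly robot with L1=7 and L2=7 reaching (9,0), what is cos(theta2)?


Given: L1 = 7, L2 = 7, target (x, y) = (9, 0)
Using cos(theta2) = (x^2 + y^2 - L1^2 - L2^2) / (2*L1*L2)
x^2 + y^2 = 9^2 + 0 = 81
L1^2 + L2^2 = 49 + 49 = 98
Numerator = 81 - 98 = -17
Denominator = 2*7*7 = 98
cos(theta2) = -17/98 = -17/98

-17/98


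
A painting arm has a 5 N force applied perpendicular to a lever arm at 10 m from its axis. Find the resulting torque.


Given: F = 5 N, r = 10 m, angle = 90 deg (perpendicular)
Using tau = F * r * sin(90)
sin(90) = 1
tau = 5 * 10 * 1
tau = 50 Nm

50 Nm


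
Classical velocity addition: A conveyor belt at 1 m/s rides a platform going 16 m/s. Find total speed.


Given: object velocity = 1 m/s, platform velocity = 16 m/s (same direction)
Using classical velocity addition: v_total = v_object + v_platform
v_total = 1 + 16
v_total = 17 m/s

17 m/s


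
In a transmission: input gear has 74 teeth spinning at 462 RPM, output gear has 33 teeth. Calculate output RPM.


Given: N1 = 74 teeth, w1 = 462 RPM, N2 = 33 teeth
Using N1*w1 = N2*w2
w2 = N1*w1 / N2
w2 = 74*462 / 33
w2 = 34188 / 33
w2 = 1036 RPM

1036 RPM


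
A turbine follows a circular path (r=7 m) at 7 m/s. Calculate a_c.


Given: v = 7 m/s, r = 7 m
Using a_c = v^2 / r
a_c = 7^2 / 7
a_c = 49 / 7
a_c = 7 m/s^2

7 m/s^2


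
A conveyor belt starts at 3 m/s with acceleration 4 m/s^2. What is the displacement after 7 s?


Given: v0 = 3 m/s, a = 4 m/s^2, t = 7 s
Using s = v0*t + (1/2)*a*t^2
s = 3*7 + (1/2)*4*7^2
s = 21 + (1/2)*196
s = 21 + 98
s = 119

119 m


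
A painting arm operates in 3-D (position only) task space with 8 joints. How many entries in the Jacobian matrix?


Given: task space dimension = 3, joints = 8
Jacobian is a 3 x 8 matrix
Total entries = rows * columns
Total = 3 * 8
Total = 24

24


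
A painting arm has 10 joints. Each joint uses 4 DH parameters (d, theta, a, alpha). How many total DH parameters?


Given: 10 joints, 4 DH parameters per joint (d, theta, a, alpha)
Total DH parameters = number_of_joints * 4
Total = 10 * 4
Total = 40

40


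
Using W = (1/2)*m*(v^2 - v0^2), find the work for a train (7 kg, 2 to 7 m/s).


Given: m = 7 kg, v0 = 2 m/s, v = 7 m/s
Using W = (1/2)*m*(v^2 - v0^2)
v^2 = 7^2 = 49
v0^2 = 2^2 = 4
v^2 - v0^2 = 49 - 4 = 45
W = (1/2)*7*45 = 315/2 J

315/2 J


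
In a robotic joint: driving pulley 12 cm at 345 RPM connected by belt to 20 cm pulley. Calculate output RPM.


Given: D1 = 12 cm, w1 = 345 RPM, D2 = 20 cm
Using D1*w1 = D2*w2
w2 = D1*w1 / D2
w2 = 12*345 / 20
w2 = 4140 / 20
w2 = 207 RPM

207 RPM


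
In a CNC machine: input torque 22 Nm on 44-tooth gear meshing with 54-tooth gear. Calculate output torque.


Given: N1 = 44, N2 = 54, T1 = 22 Nm
Using T2/T1 = N2/N1
T2 = T1 * N2 / N1
T2 = 22 * 54 / 44
T2 = 1188 / 44
T2 = 27 Nm

27 Nm


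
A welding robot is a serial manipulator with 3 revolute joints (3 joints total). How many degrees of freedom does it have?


Given: serial robot with 3 revolute joints
DOF contribution per joint type: revolute=1, prismatic=1, spherical=3, fixed=0
DOF = 3*1
DOF = 3

3


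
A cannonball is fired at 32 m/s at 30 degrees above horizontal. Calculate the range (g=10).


Given: v0 = 32 m/s, theta = 30 deg, g = 10 m/s^2
sin(2*30) = sin(60) = sqrt(3)/2
Using R = v0^2 * sin(2*theta) / g
R = 32^2 * (sqrt(3)/2) / 10
R = 1024 * sqrt(3) / 20
R = 256/5*sqrt(3) m

256/5*sqrt(3) m


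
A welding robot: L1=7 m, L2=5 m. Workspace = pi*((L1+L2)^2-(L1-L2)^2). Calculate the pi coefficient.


Given: L1 = 7, L2 = 5
(L1+L2)^2 = (12)^2 = 144
(L1-L2)^2 = (2)^2 = 4
Difference = 144 - 4 = 140
This equals 4*L1*L2 = 4*7*5 = 140
Workspace area = 140*pi

140


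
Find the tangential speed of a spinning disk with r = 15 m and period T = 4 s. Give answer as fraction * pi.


Given: radius r = 15 m, period T = 4 s
Using v = 2*pi*r / T
v = 2*pi*15 / 4
v = 30*pi / 4
v = 15/2*pi m/s

15/2*pi m/s


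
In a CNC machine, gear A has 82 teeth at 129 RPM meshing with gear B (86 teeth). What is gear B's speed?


Given: N1 = 82 teeth, w1 = 129 RPM, N2 = 86 teeth
Using N1*w1 = N2*w2
w2 = N1*w1 / N2
w2 = 82*129 / 86
w2 = 10578 / 86
w2 = 123 RPM

123 RPM


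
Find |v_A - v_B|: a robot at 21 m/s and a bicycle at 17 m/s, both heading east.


Given: v_A = 21 m/s east, v_B = 17 m/s east
Both move in the same direction; relative speed = |v_A - v_B|
|21 - 17| = |4|
= 4 m/s

4 m/s


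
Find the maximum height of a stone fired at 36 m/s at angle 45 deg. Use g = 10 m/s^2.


Given: v0 = 36 m/s, theta = 45 deg, g = 10 m/s^2
sin^2(45) = 1/2
Using H = v0^2 * sin^2(theta) / (2*g)
H = 36^2 * 1/2 / (2*10)
H = 1296 * 1/2 / 20
H = 648 / 20
H = 162/5 m

162/5 m


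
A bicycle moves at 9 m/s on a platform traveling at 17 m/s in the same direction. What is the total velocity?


Given: object velocity = 9 m/s, platform velocity = 17 m/s (same direction)
Using classical velocity addition: v_total = v_object + v_platform
v_total = 9 + 17
v_total = 26 m/s

26 m/s


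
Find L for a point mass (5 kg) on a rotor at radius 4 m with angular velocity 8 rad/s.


Given: m = 5 kg, r = 4 m, omega = 8 rad/s
For a point mass: I = m*r^2
I = 5*4^2 = 5*16 = 80
L = I*omega = 80*8
L = 640 kg*m^2/s

640 kg*m^2/s


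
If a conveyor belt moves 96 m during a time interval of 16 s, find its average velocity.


Given: distance d = 96 m, time t = 16 s
Using v = d / t
v = 96 / 16
v = 6 m/s

6 m/s


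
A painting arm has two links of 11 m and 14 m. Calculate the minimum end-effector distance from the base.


Given: L1 = 11 m, L2 = 14 m
For a 2-link planar arm, min reach = |L1 - L2| (second link folded back)
Min reach = |11 - 14|
Min reach = 3 m

3 m


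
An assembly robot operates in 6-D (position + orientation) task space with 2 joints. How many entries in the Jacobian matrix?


Given: task space dimension = 6, joints = 2
Jacobian is a 6 x 2 matrix
Total entries = rows * columns
Total = 6 * 2
Total = 12

12


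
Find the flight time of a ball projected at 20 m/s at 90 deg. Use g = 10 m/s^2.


Given: v0 = 20 m/s, theta = 90 deg, g = 10 m/s^2
sin(90) = 1
Using T = 2*v0*sin(theta) / g
T = 2*20*1 / 10
T = 40 / 10
T = 4 s

4 s


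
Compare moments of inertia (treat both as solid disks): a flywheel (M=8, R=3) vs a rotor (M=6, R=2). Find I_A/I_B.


Given: M1=8 kg, R1=3 m, M2=6 kg, R2=2 m
For a disk: I = (1/2)*M*R^2, so I_A/I_B = (M1*R1^2)/(M2*R2^2)
M1*R1^2 = 8*9 = 72
M2*R2^2 = 6*4 = 24
I_A/I_B = 72/24 = 3

3


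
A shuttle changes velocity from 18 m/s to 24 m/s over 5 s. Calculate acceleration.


Given: initial velocity v0 = 18 m/s, final velocity v = 24 m/s, time t = 5 s
Using a = (v - v0) / t
a = (24 - 18) / 5
a = 6 / 5
a = 6/5 m/s^2

6/5 m/s^2


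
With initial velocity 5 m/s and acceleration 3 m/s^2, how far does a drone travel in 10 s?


Given: v0 = 5 m/s, a = 3 m/s^2, t = 10 s
Using s = v0*t + (1/2)*a*t^2
s = 5*10 + (1/2)*3*10^2
s = 50 + (1/2)*300
s = 50 + 150
s = 200

200 m


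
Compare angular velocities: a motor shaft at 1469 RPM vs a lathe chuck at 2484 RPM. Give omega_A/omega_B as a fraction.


Given: RPM_A = 1469, RPM_B = 2484
omega = 2*pi*RPM/60, so omega_A/omega_B = RPM_A / RPM_B
omega_A/omega_B = 1469 / 2484
omega_A/omega_B = 1469/2484

1469/2484


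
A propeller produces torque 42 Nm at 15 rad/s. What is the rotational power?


Given: tau = 42 Nm, omega = 15 rad/s
Using P = tau * omega
P = 42 * 15
P = 630 W

630 W


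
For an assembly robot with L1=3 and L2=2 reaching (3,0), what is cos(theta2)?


Given: L1 = 3, L2 = 2, target (x, y) = (3, 0)
Using cos(theta2) = (x^2 + y^2 - L1^2 - L2^2) / (2*L1*L2)
x^2 + y^2 = 3^2 + 0 = 9
L1^2 + L2^2 = 9 + 4 = 13
Numerator = 9 - 13 = -4
Denominator = 2*3*2 = 12
cos(theta2) = -4/12 = -1/3

-1/3


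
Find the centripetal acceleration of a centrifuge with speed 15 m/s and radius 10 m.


Given: v = 15 m/s, r = 10 m
Using a_c = v^2 / r
a_c = 15^2 / 10
a_c = 225 / 10
a_c = 45/2 m/s^2

45/2 m/s^2


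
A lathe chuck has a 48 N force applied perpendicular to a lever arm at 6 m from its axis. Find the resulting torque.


Given: F = 48 N, r = 6 m, angle = 90 deg (perpendicular)
Using tau = F * r * sin(90)
sin(90) = 1
tau = 48 * 6 * 1
tau = 288 Nm

288 Nm


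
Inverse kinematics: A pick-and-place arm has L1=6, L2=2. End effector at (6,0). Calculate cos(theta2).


Given: L1 = 6, L2 = 2, target (x, y) = (6, 0)
Using cos(theta2) = (x^2 + y^2 - L1^2 - L2^2) / (2*L1*L2)
x^2 + y^2 = 6^2 + 0 = 36
L1^2 + L2^2 = 36 + 4 = 40
Numerator = 36 - 40 = -4
Denominator = 2*6*2 = 24
cos(theta2) = -4/24 = -1/6

-1/6


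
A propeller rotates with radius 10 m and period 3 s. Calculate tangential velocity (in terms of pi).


Given: radius r = 10 m, period T = 3 s
Using v = 2*pi*r / T
v = 2*pi*10 / 3
v = 20*pi / 3
v = 20/3*pi m/s

20/3*pi m/s


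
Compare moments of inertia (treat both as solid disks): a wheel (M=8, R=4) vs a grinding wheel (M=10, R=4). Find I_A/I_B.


Given: M1=8 kg, R1=4 m, M2=10 kg, R2=4 m
For a disk: I = (1/2)*M*R^2, so I_A/I_B = (M1*R1^2)/(M2*R2^2)
M1*R1^2 = 8*16 = 128
M2*R2^2 = 10*16 = 160
I_A/I_B = 128/160 = 4/5

4/5


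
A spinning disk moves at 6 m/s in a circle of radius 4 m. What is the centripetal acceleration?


Given: v = 6 m/s, r = 4 m
Using a_c = v^2 / r
a_c = 6^2 / 4
a_c = 36 / 4
a_c = 9 m/s^2

9 m/s^2


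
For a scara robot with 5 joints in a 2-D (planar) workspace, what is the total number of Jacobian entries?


Given: task space dimension = 2, joints = 5
Jacobian is a 2 x 5 matrix
Total entries = rows * columns
Total = 2 * 5
Total = 10

10


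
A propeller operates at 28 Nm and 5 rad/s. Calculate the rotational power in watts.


Given: tau = 28 Nm, omega = 5 rad/s
Using P = tau * omega
P = 28 * 5
P = 140 W

140 W


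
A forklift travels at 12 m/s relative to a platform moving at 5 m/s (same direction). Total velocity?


Given: object velocity = 12 m/s, platform velocity = 5 m/s (same direction)
Using classical velocity addition: v_total = v_object + v_platform
v_total = 12 + 5
v_total = 17 m/s

17 m/s


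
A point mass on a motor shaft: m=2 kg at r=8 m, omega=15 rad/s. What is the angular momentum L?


Given: m = 2 kg, r = 8 m, omega = 15 rad/s
For a point mass: I = m*r^2
I = 2*8^2 = 2*64 = 128
L = I*omega = 128*15
L = 1920 kg*m^2/s

1920 kg*m^2/s


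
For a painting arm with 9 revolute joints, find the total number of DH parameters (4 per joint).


Given: 9 joints, 4 DH parameters per joint (d, theta, a, alpha)
Total DH parameters = number_of_joints * 4
Total = 9 * 4
Total = 36

36


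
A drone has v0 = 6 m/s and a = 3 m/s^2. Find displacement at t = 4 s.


Given: v0 = 6 m/s, a = 3 m/s^2, t = 4 s
Using s = v0*t + (1/2)*a*t^2
s = 6*4 + (1/2)*3*4^2
s = 24 + (1/2)*48
s = 24 + 24
s = 48

48 m


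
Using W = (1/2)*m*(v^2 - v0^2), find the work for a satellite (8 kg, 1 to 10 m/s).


Given: m = 8 kg, v0 = 1 m/s, v = 10 m/s
Using W = (1/2)*m*(v^2 - v0^2)
v^2 = 10^2 = 100
v0^2 = 1^2 = 1
v^2 - v0^2 = 100 - 1 = 99
W = (1/2)*8*99 = 396 J

396 J


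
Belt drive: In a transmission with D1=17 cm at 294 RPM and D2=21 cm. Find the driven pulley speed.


Given: D1 = 17 cm, w1 = 294 RPM, D2 = 21 cm
Using D1*w1 = D2*w2
w2 = D1*w1 / D2
w2 = 17*294 / 21
w2 = 4998 / 21
w2 = 238 RPM

238 RPM


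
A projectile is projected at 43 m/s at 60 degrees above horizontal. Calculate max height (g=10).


Given: v0 = 43 m/s, theta = 60 deg, g = 10 m/s^2
sin^2(60) = 3/4
Using H = v0^2 * sin^2(theta) / (2*g)
H = 43^2 * 3/4 / (2*10)
H = 1849 * 3/4 / 20
H = 5547/4 / 20
H = 5547/80 m

5547/80 m
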